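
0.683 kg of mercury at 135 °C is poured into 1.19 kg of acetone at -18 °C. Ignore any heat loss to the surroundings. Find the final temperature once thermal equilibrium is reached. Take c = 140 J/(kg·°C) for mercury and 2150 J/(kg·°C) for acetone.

Heat lost by the mercury equals heat gained by the acetone:
0.683*140*(135 − T) = 1.19*2150*(T − (-18))
95.62(135 − T) = 2558.5(T − (-18))
2654.1 T = -33144  ⇒  T ≈ -12.49 °C

T_f ≈ -12.5 °C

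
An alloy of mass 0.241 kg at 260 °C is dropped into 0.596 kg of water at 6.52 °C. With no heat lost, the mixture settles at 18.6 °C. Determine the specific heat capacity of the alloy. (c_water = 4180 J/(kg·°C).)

c ≈ 517 J/(kg·°C)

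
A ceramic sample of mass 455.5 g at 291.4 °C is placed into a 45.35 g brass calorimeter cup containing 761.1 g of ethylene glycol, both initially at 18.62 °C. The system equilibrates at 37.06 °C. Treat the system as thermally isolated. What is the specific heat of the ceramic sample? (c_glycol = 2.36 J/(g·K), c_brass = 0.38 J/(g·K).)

Conservation of energy gives ΣQ = 0:
455.5×c×(37.06 − 291.4) + 761.1×2.36×(37.06 − 18.62) + 45.35×0.38×(37.06 − 18.62) = 0
-115852 c = -33440
c = -33440/-115852 ≈ 0.2886 J/(g·K)

c ≈ 0.289 J/(g·K)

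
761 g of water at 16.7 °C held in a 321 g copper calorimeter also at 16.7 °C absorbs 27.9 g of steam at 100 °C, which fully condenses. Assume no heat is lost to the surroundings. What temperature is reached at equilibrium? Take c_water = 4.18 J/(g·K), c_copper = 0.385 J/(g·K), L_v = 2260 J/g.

Taking heat into each body as positive, Σ m c ΔT = 0:
steam→water at 100 °C releases m L_v = 27.9×2260 = 63054
  condensed water 100 °C→T: 116.62(T − 100)
  original water: 3181(T − 16.7)
  copper cup: 321×0.385×(T − 16.7) = 123.59(T − 16.7)
3421.2 T = 63054 + 11662 + 55186 = 129902
T ≈ 37.97 °C, under the boiling point, so the assumption holds.

T_f ≈ 38.0 °C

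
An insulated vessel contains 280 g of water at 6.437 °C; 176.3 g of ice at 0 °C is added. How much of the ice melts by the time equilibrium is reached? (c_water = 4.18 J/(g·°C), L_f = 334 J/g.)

Water can give up m c ΔT = 280×4.18×6.437 = 7533.9 J before reaching 0 °C.
Melting all 176.3 g of ice would need 176.3×334 = 58884 J.
That's not enough to melt it all — equilibrium is at 0 °C with ice remaining.
m_melt = 7533.9 / L_f = 22.56 g.

m_melted ≈ 22.6 g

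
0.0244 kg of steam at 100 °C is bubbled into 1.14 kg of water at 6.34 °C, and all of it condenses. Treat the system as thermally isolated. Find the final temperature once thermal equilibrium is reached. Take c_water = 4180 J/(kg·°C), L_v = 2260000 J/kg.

T_f ≈ 19.6 °C

Energy balance with sensible and latent terms:
latent heat released on condensation: 0.0244·2260000 = 55144
  condensate cools 100→T: 0.0244·4180·(T − 100) = 101.99(T − 100)
  original water: 4765.2(T − 6.34)
4867.2 T = 55144 + 10199 + 30211 = 95555
T ≈ 19.63 °C (< 100 °C, so full condensation is consistent).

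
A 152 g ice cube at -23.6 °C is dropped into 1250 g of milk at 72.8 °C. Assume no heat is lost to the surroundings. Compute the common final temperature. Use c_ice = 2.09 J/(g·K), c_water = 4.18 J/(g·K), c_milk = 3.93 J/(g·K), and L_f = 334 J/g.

T_f ≈ 54.0 °C

Energy balance with sensible and latent terms:
ice -23.6→0 °C: 152×2.09×23.6 = 7497.2; latent heat to melt: 152×334 = 50768; meltwater 0→T: 152×4.18×T = 635.36 T; milk: 4912.5(T − 72.8)
5547.9 T = 357630 − 58265 = 299365
T ≈ 53.96 °C — above 0 °C, consistent with complete melting.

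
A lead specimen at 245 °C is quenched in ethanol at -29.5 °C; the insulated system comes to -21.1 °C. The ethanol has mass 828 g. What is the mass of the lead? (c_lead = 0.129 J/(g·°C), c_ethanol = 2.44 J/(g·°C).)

m ≈ 494 g

Let T be the final temperature. ΣQ_i = 0:
m×0.129×(-21.1 − 245) + 828×2.44×(-21.1 − (-29.5)) = 0
-34.33 m = -16971
m = -16971/-34.33 ≈ 494.4 g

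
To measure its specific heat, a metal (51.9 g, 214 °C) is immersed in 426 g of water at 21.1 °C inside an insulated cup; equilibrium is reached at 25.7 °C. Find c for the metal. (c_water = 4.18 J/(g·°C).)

c ≈ 0.838 J/(g·°C)

Energy conservation, ΣQ = 0:
51.9×c×(25.7 − 214) + 426×4.18×(25.7 − 21.1) = 0
-9772.8 c = -8191.1
c = -8191.1/-9772.8 ≈ 0.8382 J/(g·°C)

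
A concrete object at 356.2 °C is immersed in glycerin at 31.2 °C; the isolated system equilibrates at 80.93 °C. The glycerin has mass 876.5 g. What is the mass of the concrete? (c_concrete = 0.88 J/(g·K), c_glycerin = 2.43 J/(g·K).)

Conservation of energy gives ΣQ = 0:
m×0.88×(80.93 − 356.2) + 876.5×2.43×(80.93 − 31.2) = 0
-242.24 m = -105920
m = -105920/-242.24 ≈ 437.3 g

m ≈ 437 g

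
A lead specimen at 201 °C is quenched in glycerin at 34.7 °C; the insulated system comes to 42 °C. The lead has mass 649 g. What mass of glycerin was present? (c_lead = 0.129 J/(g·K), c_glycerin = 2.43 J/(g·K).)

m ≈ 750 g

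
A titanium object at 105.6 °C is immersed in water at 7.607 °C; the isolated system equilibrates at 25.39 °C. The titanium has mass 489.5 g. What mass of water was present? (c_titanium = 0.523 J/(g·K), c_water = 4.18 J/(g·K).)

m ≈ 276 g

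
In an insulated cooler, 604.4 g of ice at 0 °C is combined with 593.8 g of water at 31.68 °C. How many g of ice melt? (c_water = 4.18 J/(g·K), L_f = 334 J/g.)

m_melted ≈ 235 g

Heat available from the water dropping to 0 °C: 593.8×4.18×31.68 = 78632 J.
Fully melting the ice requires m_ice L_f = 604.4×334 = 201870 J.
Since 78632 < 201870 J, not all the ice melts; equilibrium is at 0 °C.
m_melt = 78632 / L_f = 235.4 g.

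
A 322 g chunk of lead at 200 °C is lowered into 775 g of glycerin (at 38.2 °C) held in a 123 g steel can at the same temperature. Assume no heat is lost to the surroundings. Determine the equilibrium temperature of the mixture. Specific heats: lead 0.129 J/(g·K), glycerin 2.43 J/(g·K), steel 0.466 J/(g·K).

Energy conservation, ΣQ = 0:
322*0.129*(T − 200) + 775*2.43*(T − 38.2) + 123*0.466*(T − 38.2) = 0
41.54(T − 200) + 1883.3(T − 38.2) + 57.32(T − 38.2) = 0
1982.1 T = 82437
T ≈ 41.59 °C

T_f ≈ 41.6 °C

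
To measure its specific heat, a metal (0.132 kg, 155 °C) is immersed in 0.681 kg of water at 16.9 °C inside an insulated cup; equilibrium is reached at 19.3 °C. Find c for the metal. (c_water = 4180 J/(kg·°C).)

Setting the total heat transfer to zero:
0.132×c×(19.3 − 155) + 0.681×4180×(19.3 − 16.9) = 0
-17.91 c = -6831.8
c = -6831.8/-17.91 ≈ 381.4 J/(kg·°C)

c ≈ 381 J/(kg·°C)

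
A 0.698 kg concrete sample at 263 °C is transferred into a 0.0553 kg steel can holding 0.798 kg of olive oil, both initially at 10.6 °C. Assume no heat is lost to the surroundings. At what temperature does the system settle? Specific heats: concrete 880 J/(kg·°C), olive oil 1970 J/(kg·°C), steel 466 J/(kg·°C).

T_f ≈ 80.7 °C

Energy conservation, ΣQ = 0:
0.698*880*(T − 263) + 0.798*1970*(T − 10.6) + 0.0553*466*(T − 10.6) = 0
614.24(T − 263) + 1572.1(T − 10.6) + 25.77(T − 10.6) = 0
(614.24 + 1572.1 + 25.77) T = 614.24*263 + 1572.1*10.6 + 25.77*10.6
T = 178482 / 2212.1 = 80.7 °C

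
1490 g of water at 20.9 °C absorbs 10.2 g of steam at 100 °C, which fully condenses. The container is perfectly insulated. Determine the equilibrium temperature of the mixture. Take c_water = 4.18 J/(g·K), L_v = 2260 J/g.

Net heat exchanged in the isolated system is zero:
condense steam: −10.2×2260 = −23052
  condensate cools 100→T: 10.2×4.18×(T − 100) = 42.64(T − 100)
  original water: 6228.2(T − 20.9)
6270.8 T = 23052 + 4263.6 + 130169 = 157485
T ≈ 25.11 °C, under the boiling point, so the assumption holds.

T_f ≈ 25.1 °C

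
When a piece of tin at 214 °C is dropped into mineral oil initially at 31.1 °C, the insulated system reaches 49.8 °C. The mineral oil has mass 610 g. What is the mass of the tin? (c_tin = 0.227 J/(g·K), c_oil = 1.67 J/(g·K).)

m ≈ 511 g

Heat lost by the tin = heat gained by the oil:
m×0.227×(214 − 49.8) = 610×1.67×(49.8 − 31.1)
37.27 m = 19050  ⇒  m ≈ 511.1 g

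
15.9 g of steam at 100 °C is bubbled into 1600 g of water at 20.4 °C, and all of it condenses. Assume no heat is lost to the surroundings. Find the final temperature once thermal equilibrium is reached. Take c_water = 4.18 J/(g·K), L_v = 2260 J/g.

Conservation of energy gives ΣQ = 0:
latent heat released on condensation: 15.9×2260 = 35934; condensate cools 100→T: 15.9×4.18×(T − 100) = 66.46(T − 100); water warms: 1600×4.18×(T − 20.4) = 6688(T − 20.4)
6754.5 T = 35934 + 6646.2 + 136435 = 179015
T ≈ 26.50 °C — below 100 °C, confirming all the steam condensed.

T_f ≈ 26.5 °C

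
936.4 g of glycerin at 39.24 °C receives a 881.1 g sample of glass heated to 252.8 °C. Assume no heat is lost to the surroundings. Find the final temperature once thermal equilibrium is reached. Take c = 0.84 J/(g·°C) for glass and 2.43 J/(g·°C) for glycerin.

T_f ≈ 91.7 °C

T_f = Σ m_i c_i T_i / Σ m_i c_i:
T_f = (740.12*252.8 + 2275.5*39.24) / (740.12 + 2275.5)
    = 276392 / 3015.6 ≈ 91.65 °C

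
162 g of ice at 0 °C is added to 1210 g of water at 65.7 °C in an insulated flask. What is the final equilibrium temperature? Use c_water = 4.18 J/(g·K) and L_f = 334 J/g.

Conservation of energy gives ΣQ = 0:
melt ice: 162×334 = 54108; warm the meltwater: 677.16 T; water: 5057.8(T − 65.7)
5735 T = 332297 − 54108 = 278189
T ≈ 48.51 °C (positive, so assuming full melt was valid).

T_f ≈ 48.5 °C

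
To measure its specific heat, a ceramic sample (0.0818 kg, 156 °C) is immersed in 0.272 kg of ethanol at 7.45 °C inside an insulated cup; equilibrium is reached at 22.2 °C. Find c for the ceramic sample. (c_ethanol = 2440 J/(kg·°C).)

c ≈ 894 J/(kg·°C)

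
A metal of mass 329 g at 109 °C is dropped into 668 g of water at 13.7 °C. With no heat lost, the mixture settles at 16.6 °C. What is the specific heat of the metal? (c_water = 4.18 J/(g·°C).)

c ≈ 0.266 J/(g·°C)

Taking heat into each body as positive, Σ m c ΔT = 0:
329×c×(16.6 − 109) + 668×4.18×(16.6 − 13.7) = 0
-30400 c = -8097.5
c = -8097.5/-30400 ≈ 0.2664 J/(g·°C)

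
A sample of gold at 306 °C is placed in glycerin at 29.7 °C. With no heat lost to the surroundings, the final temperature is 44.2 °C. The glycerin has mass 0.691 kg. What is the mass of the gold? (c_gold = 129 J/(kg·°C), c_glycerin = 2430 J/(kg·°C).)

m ≈ 0.721 kg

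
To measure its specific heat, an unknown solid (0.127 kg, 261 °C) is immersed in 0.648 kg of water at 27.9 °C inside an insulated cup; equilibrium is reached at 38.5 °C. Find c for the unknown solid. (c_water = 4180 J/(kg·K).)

c ≈ 1020 J/(kg·K)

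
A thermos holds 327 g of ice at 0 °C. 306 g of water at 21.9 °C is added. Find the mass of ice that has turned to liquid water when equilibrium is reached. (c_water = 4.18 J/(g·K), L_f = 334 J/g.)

m_melted ≈ 83.9 g

Water can give up m c ΔT = 306×4.18×21.9 = 28012 J before reaching 0 °C.
Fully melting the ice requires m_ice L_f = 327×334 = 109218 J.
Since 28012 < 109218 J, not all the ice melts; equilibrium is at 0 °C.
m_melt = 28012 / L_f = 83.87 g.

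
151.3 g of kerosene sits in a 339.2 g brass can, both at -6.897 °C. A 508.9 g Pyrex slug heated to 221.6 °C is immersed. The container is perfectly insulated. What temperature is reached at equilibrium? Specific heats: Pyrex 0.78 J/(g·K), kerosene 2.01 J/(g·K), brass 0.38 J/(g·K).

Energy conservation, ΣQ = 0:
508.9*0.78*(T − 221.6) + 151.3*2.01*(T − (-6.897)) + 339.2*0.38*(T − (-6.897)) = 0
(396.94 + 304.11 + 128.9) T = 396.94*221.6 + 304.11*(-6.897) + 128.9*(-6.897)
T = 84976 / 829.95 = 102 °C

T_f ≈ 102.4 °C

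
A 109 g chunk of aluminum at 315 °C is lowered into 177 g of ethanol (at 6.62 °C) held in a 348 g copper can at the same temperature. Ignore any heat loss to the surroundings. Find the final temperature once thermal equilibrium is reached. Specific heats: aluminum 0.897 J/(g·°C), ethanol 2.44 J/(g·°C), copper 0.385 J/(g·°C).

Conservation of energy gives ΣQ = 0:
109*0.897*(T − 315) + 177*2.44*(T − 6.62) + 348*0.385*(T − 6.62) = 0
97.77(T − 315) + 431.88(T − 6.62) + 133.98(T − 6.62) = 0
663.63 T = 34544
T = 34544 / 663.63 = 52.1 °C

T_f ≈ 52.1 °C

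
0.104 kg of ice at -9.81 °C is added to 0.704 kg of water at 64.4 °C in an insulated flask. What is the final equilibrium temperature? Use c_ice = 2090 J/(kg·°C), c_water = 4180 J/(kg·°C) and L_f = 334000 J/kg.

T_f ≈ 45.2 °C

Let T be the final temperature. ΣQ_i = 0:
ice -9.81→0 °C: 0.104·2090·9.81 = 2132.3; melt ice: 0.104·334000 = 34736; warm the meltwater: 434.72 T; water cools: 0.704·4180·(T − 64.4) = 2942.7(T − 64.4)
3377.4 T = 189511 − 36868 = 152643
T ≈ 45.19 °C — above 0 °C, consistent with complete melting.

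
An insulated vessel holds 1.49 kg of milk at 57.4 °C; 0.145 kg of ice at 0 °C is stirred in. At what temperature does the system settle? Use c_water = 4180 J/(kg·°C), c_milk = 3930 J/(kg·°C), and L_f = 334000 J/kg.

T_f ≈ 44.5 °C

Sum of m c ΔT and latent-heat terms is zero:
fusion: m_ice L_f = 0.145×334000 = 48430; warm the meltwater: 606.1 T; milk: 5855.7(T − 57.4)
6461.8 T = 336117 − 48430 = 287687
T ≈ 44.52 °C. Since T > 0 °C, the all-ice-melts assumption holds.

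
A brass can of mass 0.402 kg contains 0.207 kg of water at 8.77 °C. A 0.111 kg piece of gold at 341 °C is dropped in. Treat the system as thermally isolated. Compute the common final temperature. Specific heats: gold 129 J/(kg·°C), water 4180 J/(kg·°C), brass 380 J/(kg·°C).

T_f ≈ 13.4 °C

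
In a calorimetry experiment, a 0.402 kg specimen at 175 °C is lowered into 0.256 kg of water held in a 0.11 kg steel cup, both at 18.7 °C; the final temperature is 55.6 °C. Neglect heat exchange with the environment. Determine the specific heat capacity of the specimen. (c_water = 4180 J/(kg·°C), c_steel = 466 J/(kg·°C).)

c ≈ 862 J/(kg·°C)

Taking heat into each body as positive, Σ m c ΔT = 0:
0.402×c×(55.6 − 175) + 0.256×4180×(55.6 − 18.7) + 0.11×466×(55.6 − 18.7) = 0
-48 c = -41377
c = -41377/-48 ≈ 862.1 J/(kg·°C)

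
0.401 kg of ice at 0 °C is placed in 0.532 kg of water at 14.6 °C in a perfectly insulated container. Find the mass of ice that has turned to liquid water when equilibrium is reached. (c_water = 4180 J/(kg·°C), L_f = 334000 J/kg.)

Cooling the water to 0 °C releases 0.532×4180×14.6 = 32467 J.
To melt every bit of ice: 0.401×334000 = 133934 J.
That's not enough to melt it all — equilibrium is at 0 °C with ice remaining.
m_melt = 32467 / L_f = 0.09721 kg.

m_melted ≈ 0.0972 kg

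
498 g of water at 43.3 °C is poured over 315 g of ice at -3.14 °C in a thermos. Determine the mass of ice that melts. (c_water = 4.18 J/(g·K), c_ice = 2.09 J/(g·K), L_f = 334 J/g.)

m_melted ≈ 264 g

Cooling the water to 0 °C releases 498·4.18·43.3 = 90135 J.
Warming the ice to 0 °C takes 315·2.09·3.14 = 2067.2 J, leaving 88068 J for melting.
To melt every bit of ice: 315·334 = 105210 J.
Since 88068 < 105210 J, not all the ice melts; equilibrium is at 0 °C.
m_melted·334 = 88068  ⇒  m_melted ≈ 263.7 g.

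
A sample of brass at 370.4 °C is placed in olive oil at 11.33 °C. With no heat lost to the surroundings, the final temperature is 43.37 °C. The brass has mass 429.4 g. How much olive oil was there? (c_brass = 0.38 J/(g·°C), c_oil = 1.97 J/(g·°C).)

Setting the total heat transfer to zero:
429.4×0.38×(43.37 − 370.4) + m×1.97×(43.37 − 11.33) = 0
63.12 m = 53362
m = 53362/63.12 ≈ 845.4 g

m ≈ 845 g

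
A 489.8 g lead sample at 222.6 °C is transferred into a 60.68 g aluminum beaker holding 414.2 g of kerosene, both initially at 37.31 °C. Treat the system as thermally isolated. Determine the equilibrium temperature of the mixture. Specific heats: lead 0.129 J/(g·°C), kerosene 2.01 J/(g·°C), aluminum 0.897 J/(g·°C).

T_f is the heat-capacity-weighted average of the initial temperatures:
T_f = (63.18*222.6 + 832.54*37.31 + 54.43*37.31) / (63.18 + 832.54 + 54.43)
    = 47158 / 950.16 ≈ 49.63 °C

T_f ≈ 49.6 °C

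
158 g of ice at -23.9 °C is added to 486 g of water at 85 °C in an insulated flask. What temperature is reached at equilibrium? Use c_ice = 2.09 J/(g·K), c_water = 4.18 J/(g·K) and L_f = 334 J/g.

T_f ≈ 41.6 °C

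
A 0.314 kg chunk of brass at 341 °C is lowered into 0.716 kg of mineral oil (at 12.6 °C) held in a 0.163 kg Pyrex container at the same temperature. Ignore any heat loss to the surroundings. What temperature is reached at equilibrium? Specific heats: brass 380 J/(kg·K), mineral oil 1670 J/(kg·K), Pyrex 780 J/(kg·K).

T_f ≈ 39.8 °C

Let T be the final temperature. ΣQ_i = 0:
0.314·380·(T − 341) + 0.716·1670·(T − 12.6) + 0.163·780·(T − 12.6) = 0
119.32(T − 341) + 1195.7(T − 12.6) + 127.14(T − 12.6) = 0
(119.32 + 1195.7 + 127.14) T = 119.32·341 + 1195.7·12.6 + 127.14·12.6
T = 57356/1442.2 ≈ 39.77 °C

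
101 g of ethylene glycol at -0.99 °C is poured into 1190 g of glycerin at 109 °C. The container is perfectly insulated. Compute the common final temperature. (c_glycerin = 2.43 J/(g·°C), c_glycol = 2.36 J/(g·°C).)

T_f ≈ 100.6 °C

T_f is the heat-capacity-weighted average of the initial temperatures:
T_f = (2891.7*109 + 238.36*(-0.99)) / (2891.7 + 238.36)
    = 314959 / 3130.1 ≈ 100.62 °C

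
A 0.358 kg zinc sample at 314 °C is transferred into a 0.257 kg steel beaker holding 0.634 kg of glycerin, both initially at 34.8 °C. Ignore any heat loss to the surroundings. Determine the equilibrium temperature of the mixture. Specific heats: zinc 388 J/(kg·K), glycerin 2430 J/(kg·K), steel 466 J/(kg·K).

Taking heat into each body as positive, Σ m c ΔT = 0:
0.358×388×(T − 314) + 0.634×2430×(T − 34.8) + 0.257×466×(T − 34.8) = 0
138.9(T − 314) + 1540.6(T − 34.8) + 119.76(T − 34.8) = 0
(138.9 + 1540.6 + 119.76) T = 138.9×314 + 1540.6×34.8 + 119.76×34.8
T = 101397 / 1799.3 = 56.4 °C

T_f ≈ 56.4 °C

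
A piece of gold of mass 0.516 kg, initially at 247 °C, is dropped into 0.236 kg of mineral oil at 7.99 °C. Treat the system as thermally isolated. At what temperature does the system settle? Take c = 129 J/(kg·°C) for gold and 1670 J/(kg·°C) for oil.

T_f ≈ 42.5 °C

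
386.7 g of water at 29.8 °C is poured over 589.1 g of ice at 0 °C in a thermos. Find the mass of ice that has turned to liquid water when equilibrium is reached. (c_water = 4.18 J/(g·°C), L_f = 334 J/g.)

m_melted ≈ 144 g

Cooling the water to 0 °C releases 386.7·4.18·29.8 = 48169 J.
To melt every bit of ice: 589.1·334 = 196759 J.
That's not enough to melt it all — equilibrium is at 0 °C with ice remaining.
Mass melted = 48169/334 ≈ 144.2 g.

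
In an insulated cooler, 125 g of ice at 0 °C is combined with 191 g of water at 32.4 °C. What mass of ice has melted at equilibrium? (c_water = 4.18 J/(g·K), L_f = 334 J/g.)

Water can give up m c ΔT = 191×4.18×32.4 = 25868 J before reaching 0 °C.
Melting all 125 g of ice would need 125×334 = 41750 J.
Since 25868 < 41750 J, not all the ice melts; equilibrium is at 0 °C.
m_melted×334 = 25868  ⇒  m_melted ≈ 77.45 g.

m_melted ≈ 77.4 g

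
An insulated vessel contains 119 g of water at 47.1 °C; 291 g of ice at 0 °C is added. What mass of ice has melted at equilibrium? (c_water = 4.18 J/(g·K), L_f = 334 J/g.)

m_melted ≈ 70.1 g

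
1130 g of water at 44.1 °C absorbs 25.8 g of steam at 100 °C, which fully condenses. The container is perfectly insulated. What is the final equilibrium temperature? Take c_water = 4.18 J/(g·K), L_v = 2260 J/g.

T_f ≈ 57.4 °C

Sum of m c ΔT and latent-heat terms is zero:
condense steam: −25.8·2260 = −58308
  condensed water 100 °C→T: 107.84(T − 100)
  water warms: 1130·4.18·(T − 44.1) = 4723.4(T − 44.1)
4831.2 T = 58308 + 10784 + 208302 = 277394
T ≈ 57.42 °C, under the boiling point, so the assumption holds.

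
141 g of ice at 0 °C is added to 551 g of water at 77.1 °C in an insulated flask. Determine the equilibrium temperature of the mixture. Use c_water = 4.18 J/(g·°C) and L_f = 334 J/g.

T_f ≈ 45.1 °C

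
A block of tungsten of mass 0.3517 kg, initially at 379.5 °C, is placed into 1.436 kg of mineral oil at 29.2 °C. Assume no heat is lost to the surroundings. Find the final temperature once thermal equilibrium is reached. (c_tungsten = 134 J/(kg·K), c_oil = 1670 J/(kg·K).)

T_f ≈ 36.0 °C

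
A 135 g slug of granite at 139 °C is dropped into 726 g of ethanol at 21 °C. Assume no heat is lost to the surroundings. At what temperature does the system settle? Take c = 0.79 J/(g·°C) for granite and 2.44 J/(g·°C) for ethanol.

Setting the total heat transfer to zero:
135×0.79×(T − 139) + 726×2.44×(T − 21) = 0
1878.1 T = 52025
T = 52025 / 1878.1 = 27.7 °C

T_f ≈ 27.7 °C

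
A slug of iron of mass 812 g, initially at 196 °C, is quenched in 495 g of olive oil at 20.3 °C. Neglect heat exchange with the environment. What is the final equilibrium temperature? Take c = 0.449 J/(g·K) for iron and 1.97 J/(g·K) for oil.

T_f ≈ 68.1 °C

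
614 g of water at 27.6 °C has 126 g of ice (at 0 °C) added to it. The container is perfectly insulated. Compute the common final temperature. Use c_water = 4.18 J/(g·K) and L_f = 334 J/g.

T_f ≈ 9.3 °C

Taking heat into each body as positive, Σ m c ΔT = 0:
fusion: m_ice L_f = 126·334 = 42084
  meltwater 0→T: 126·4.18·T = 526.68 T
  water cools: 614·4.18·(T − 27.6) = 2566.5(T − 27.6)
3093.2 T = 70836 − 42084 = 28752
T ≈ 9.30 °C — above 0 °C, consistent with complete melting.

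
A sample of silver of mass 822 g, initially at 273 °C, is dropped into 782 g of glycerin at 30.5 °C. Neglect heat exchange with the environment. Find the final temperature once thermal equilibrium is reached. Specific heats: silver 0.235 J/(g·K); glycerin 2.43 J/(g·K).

T_f ≈ 52.9 °C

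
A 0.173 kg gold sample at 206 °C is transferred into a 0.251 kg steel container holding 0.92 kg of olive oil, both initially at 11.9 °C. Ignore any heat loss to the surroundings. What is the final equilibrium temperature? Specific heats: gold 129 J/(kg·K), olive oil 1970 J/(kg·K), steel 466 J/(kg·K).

T_f ≈ 14.1 °C

With ΣQ=0 the equilibrium temperature is the m·c-weighted mean:
T_f = (22.32·206 + 1812.4·11.9 + 116.97·11.9) / (22.32 + 1812.4 + 116.97)
    = 27557 / 1951.7 ≈ 14.12 °C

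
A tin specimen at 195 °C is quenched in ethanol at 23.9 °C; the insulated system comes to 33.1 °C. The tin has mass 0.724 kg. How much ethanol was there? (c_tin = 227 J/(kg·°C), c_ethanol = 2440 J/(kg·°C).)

m ≈ 1.19 kg

Heat gained plus heat lost sum to zero:
0.724·227·(33.1 − 195) + m·2440·(33.1 − 23.9) = 0
22448 m = 26608
m = 26608/22448 ≈ 1.185 kg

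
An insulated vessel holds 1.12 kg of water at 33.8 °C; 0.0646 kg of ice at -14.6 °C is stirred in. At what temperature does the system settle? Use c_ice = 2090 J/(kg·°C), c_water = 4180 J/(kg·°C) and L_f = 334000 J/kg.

T_f ≈ 27.2 °C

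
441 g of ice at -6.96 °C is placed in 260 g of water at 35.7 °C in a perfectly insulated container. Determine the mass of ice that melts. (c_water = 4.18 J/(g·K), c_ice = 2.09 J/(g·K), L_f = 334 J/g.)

m_melted ≈ 97 g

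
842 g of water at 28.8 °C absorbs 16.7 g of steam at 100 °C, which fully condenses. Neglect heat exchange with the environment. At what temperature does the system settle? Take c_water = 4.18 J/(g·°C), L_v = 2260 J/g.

T_f ≈ 40.7 °C

Let T be the final temperature. ΣQ_i = 0:
steam→water at 100 °C releases m L_v = 16.7·2260 = 37742; condensed water 100 °C→T: 69.81(T − 100); water warms: 842·4.18·(T − 28.8) = 3519.6(T − 28.8)
3589.4 T = 37742 + 6980.6 + 101363 = 146086
T ≈ 40.70 °C — below 100 °C, confirming all the steam condensed.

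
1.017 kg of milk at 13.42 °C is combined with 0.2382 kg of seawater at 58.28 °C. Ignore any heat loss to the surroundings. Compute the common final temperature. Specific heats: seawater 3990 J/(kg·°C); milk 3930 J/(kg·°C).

T_f ≈ 22.0 °C

|Q_seawater| = |Q_milk|:
0.2382·3990·(58.28 − T) = 1.017·3930·(T − 13.42)
950.42(58.28 − T) = 3996.8(T − 13.42)
4947.2 T = 109028  ⇒  T ≈ 22.04 °C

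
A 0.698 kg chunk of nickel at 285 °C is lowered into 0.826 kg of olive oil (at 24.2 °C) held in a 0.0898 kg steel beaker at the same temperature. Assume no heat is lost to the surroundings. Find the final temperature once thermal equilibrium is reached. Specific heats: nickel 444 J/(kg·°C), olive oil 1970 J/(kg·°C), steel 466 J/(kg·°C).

Setting the total heat transfer to zero:
0.698*444*(T − 285) + 0.826*1970*(T − 24.2) + 0.0898*466*(T − 24.2) = 0
(309.91 + 1627.2 + 41.85) T = 309.91*285 + 1627.2*24.2 + 41.85*24.2
T = 128716 / 1979 = 65 °C

T_f ≈ 65.0 °C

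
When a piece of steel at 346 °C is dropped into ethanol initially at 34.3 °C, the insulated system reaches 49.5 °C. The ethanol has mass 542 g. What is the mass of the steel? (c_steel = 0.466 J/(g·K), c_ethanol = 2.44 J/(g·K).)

m ≈ 145 g

Net heat exchanged in the isolated system is zero:
m×0.466×(49.5 − 346) + 542×2.44×(49.5 − 34.3) = 0
-138.17 m = -20102
m = -20102/-138.17 ≈ 145.5 g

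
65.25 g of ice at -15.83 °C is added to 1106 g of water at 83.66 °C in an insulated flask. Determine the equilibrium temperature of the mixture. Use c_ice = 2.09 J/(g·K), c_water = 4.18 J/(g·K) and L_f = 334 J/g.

T_f ≈ 74.1 °C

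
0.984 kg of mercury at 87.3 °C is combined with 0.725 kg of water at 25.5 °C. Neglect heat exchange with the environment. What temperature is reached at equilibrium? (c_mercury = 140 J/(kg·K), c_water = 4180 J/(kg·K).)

Heat lost by the mercury equals heat gained by the water:
0.984·140·(87.3 − T) = 0.725·4180·(T − 25.5)
137.76(87.3 − T) = 3030.5(T − 25.5)
3168.3 T = 89304  ⇒  T ≈ 28.19 °C

T_f ≈ 28.2 °C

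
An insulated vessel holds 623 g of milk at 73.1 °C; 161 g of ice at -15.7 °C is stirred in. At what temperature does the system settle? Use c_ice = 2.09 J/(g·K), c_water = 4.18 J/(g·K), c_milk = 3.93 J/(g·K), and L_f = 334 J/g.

T_f ≈ 38.4 °C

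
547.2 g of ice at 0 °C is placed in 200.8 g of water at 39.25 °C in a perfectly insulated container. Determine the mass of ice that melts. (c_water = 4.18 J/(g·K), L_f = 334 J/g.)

Heat available from the water dropping to 0 °C: 200.8×4.18×39.25 = 32944 J.
To melt every bit of ice: 547.2×334 = 182765 J.
Since 32944 < 182765 J, not all the ice melts; equilibrium is at 0 °C.
m_melt = 32944 / L_f = 98.64 g.

m_melted ≈ 98.6 g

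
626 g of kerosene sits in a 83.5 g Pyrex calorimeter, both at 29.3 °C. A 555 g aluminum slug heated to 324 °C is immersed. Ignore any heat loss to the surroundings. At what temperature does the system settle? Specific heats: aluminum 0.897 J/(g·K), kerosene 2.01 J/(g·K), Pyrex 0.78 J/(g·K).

T_f ≈ 109.9 °C

T_f = Σ m_i c_i T_i / Σ m_i c_i:
T_f = (497.84*324 + 1258.3*29.3 + 65.13*29.3) / (497.84 + 1258.3 + 65.13)
    = 200074 / 1821.2 ≈ 109.86 °C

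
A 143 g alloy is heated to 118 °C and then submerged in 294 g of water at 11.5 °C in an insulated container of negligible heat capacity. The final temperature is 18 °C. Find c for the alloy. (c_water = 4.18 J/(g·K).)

Net heat exchanged in the isolated system is zero:
143×c×(18 − 118) + 294×4.18×(18 − 11.5) = 0
-14300 c = -7988
c = -7988/-14300 ≈ 0.5586 J/(g·K)

c ≈ 0.559 J/(g·K)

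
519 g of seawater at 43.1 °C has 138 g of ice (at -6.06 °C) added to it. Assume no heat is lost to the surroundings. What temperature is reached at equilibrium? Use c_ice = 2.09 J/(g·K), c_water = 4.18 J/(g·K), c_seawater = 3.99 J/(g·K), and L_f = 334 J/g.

T_f ≈ 15.6 °C

Net heat exchanged in the isolated system is zero:
warm ice to 0 °C: 138×2.09×(0 − (-6.06)) = 1747.8; fusion: m_ice L_f = 138×334 = 46092; meltwater 0→T: 138×4.18×T = 576.84 T; seawater: 2070.8(T − 43.1)
2647.6 T = 89252 − 47840 = 41412
T ≈ 15.64 °C (positive, so assuming full melt was valid).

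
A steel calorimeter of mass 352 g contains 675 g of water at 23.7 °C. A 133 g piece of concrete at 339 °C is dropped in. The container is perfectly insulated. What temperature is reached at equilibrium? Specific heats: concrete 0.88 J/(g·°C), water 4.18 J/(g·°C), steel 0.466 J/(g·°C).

T_f ≈ 35.6 °C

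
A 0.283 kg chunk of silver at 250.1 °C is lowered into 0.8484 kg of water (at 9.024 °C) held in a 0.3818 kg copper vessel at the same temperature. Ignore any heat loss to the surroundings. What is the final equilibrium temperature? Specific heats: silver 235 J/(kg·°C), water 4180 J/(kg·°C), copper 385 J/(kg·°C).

Taking heat into each body as positive, Σ m c ΔT = 0:
0.283×235×(T − 250.1) + 0.8484×4180×(T − 9.024) + 0.3818×385×(T − 9.024) = 0
66.5(T − 250.1) + 3546.3(T − 9.024) + 146.99(T − 9.024) = 0
(66.5 + 3546.3 + 146.99) T = 66.5×250.1 + 3546.3×9.024 + 146.99×9.024
T = 49961/3759.8 ≈ 13.29 °C

T_f ≈ 13.3 °C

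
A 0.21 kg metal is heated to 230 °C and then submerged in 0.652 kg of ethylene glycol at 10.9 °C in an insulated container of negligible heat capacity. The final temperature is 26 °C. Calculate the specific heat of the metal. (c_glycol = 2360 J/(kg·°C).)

c ≈ 542 J/(kg·°C)

Net heat exchanged in the isolated system is zero:
0.21·c·(26 − 230) + 0.652·2360·(26 − 10.9) = 0
-42.84 c = -23235
c = -23235/-42.84 ≈ 542.4 J/(kg·°C)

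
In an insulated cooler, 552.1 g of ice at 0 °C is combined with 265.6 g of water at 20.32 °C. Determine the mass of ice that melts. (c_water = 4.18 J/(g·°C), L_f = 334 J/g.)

Water can give up m c ΔT = 265.6×4.18×20.32 = 22559 J before reaching 0 °C.
To melt every bit of ice: 552.1×334 = 184401 J.
22559 J < 184401 J, so only part of the ice melts and the system sits at 0 °C.
m_melted×334 = 22559  ⇒  m_melted ≈ 67.54 g.

m_melted ≈ 67.5 g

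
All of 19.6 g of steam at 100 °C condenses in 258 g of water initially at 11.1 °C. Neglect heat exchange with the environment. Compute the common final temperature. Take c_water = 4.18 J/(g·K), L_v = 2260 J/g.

T_f ≈ 55.6 °C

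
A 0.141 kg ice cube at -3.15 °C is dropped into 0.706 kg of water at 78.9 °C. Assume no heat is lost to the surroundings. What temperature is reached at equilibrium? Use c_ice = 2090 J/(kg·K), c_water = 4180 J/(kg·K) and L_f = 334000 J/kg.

Energy conservation, ΣQ = 0:
warm ice to 0 °C: 0.141·2090·(0 − (-3.15)) = 928.27; latent heat to melt: 0.141·334000 = 47094; meltwater 0→T: 0.141·4180·T = 589.38 T; water: 2951.1(T − 78.9)
3540.5 T = 232840 − 48022 = 184818
T ≈ 52.20 °C (positive, so assuming full melt was valid).

T_f ≈ 52.2 °C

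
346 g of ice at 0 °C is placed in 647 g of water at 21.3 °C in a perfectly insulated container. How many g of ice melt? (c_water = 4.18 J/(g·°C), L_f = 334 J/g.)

m_melted ≈ 172 g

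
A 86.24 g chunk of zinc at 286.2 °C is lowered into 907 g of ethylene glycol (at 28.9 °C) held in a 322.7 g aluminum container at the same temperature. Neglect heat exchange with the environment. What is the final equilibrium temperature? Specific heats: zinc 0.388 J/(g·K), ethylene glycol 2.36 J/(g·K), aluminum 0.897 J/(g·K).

T_f ≈ 32.4 °C

Net heat exchanged in the isolated system is zero:
86.24×0.388×(T − 286.2) + 907×2.36×(T − 28.9) + 322.7×0.897×(T − 28.9) = 0
33.46(T − 286.2) + 2140.5(T − 28.9) + 289.46(T − 28.9) = 0
2463.4 T = 79803
T ≈ 32.39 °C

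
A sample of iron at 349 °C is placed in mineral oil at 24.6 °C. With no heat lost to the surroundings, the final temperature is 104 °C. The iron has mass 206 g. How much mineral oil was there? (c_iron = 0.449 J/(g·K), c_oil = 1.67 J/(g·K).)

Net heat exchanged in the isolated system is zero:
206·0.449·(104 − 349) + m·1.67·(104 − 24.6) = 0
132.6 m = 22661
m = 22661/132.6 ≈ 170.9 g

m ≈ 171 g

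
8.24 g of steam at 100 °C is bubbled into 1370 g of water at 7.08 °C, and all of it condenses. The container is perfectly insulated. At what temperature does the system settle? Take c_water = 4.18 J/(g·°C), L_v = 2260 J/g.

Sum of m c ΔT and latent-heat terms is zero:
condense steam: −8.24×2260 = −18622; condensate cools 100→T: 8.24×4.18×(T − 100) = 34.44(T − 100); original water: 5726.6(T − 7.08)
5761 T = 18622 + 3444.3 + 40544 = 62611
T ≈ 10.87 °C, under the boiling point, so the assumption holds.

T_f ≈ 10.9 °C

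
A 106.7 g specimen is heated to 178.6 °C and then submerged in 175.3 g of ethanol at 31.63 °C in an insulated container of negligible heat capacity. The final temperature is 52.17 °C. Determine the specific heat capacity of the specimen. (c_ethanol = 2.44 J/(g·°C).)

Let T be the final temperature. ΣQ_i = 0:
106.7×c×(52.17 − 178.6) + 175.3×2.44×(52.17 − 31.63) = 0
-13490 c = -8785.6
c = -8785.6/-13490 ≈ 0.6513 J/(g·°C)

c ≈ 0.651 J/(g·°C)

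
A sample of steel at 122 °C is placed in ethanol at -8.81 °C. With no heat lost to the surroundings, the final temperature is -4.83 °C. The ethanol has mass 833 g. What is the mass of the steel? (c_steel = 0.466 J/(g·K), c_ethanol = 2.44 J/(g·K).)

m ≈ 137 g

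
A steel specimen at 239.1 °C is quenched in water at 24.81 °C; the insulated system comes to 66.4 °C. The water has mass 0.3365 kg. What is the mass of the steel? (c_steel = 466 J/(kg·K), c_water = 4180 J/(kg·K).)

m ≈ 0.727 kg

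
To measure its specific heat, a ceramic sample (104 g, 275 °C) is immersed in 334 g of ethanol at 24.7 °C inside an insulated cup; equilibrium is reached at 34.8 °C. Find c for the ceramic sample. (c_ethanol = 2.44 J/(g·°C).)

Let T be the final temperature. ΣQ_i = 0:
104×c×(34.8 − 275) + 334×2.44×(34.8 − 24.7) = 0
-24981 c = -8231.1
c = -8231.1/-24981 ≈ 0.3295 J/(g·°C)

c ≈ 0.329 J/(g·°C)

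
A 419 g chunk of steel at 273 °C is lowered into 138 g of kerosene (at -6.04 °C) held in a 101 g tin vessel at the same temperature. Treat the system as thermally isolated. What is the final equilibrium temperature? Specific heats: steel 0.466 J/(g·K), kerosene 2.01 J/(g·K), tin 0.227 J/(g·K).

Energy conservation, ΣQ = 0:
419×0.466×(T − 273) + 138×2.01×(T − (-6.04)) + 101×0.227×(T − (-6.04)) = 0
195.25(T − 273) + 277.38(T − (-6.04)) + 22.93(T − (-6.04)) = 0
(195.25 + 277.38 + 22.93) T = 195.25×273 + 277.38×(-6.04) + 22.93×(-6.04)
T ≈ 103.90 °C

T_f ≈ 103.9 °C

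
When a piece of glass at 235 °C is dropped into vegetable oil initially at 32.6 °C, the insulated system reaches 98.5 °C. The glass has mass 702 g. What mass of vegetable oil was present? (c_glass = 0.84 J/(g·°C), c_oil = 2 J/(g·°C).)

Conservation of energy gives ΣQ = 0:
702·0.84·(98.5 − 235) + m·2·(98.5 − 32.6) = 0
131.8 m = 80491
m = 80491/131.8 ≈ 610.7 g

m ≈ 611 g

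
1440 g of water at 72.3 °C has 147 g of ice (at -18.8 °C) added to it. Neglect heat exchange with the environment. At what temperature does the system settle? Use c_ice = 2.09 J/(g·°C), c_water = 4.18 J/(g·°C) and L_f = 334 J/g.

T_f ≈ 57.3 °C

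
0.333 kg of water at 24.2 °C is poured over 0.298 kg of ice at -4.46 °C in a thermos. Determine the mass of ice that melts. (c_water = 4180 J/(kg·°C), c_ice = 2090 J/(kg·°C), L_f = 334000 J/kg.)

m_melted ≈ 0.0925 kg

Heat available from the water dropping to 0 °C: 0.333×4180×24.2 = 33685 J.
Of that, 0.298×2090×4.46 = 2777.8 J goes to bring the ice to 0 °C, leaving 30907 J.
Melting all 0.298 kg of ice would need 0.298×334000 = 99532 J.
That's not enough to melt it all — equilibrium is at 0 °C with ice remaining.
m_melt = 30907 / L_f = 0.09254 kg.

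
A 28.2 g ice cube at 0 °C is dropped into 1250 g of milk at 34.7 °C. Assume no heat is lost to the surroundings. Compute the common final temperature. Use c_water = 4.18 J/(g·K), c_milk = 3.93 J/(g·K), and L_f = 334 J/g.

T_f ≈ 32.0 °C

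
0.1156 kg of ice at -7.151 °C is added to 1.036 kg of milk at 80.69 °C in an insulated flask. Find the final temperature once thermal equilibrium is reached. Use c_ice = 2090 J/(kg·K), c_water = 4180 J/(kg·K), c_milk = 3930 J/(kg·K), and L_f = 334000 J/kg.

Let T be the final temperature. ΣQ_i = 0:
ice -7.151→0 °C: 0.1156·2090·7.151 = 1727.7
  melt ice: 0.1156·334000 = 38610
  meltwater 0→T: 0.1156·4180·T = 483.21 T
  milk cools: 1.036·3930·(T − 80.69) = 4071.5(T − 80.69)
4554.7 T = 328528 − 40338 = 288190
T ≈ 63.27 °C. Since T > 0 °C, the all-ice-melts assumption holds.

T_f ≈ 63.3 °C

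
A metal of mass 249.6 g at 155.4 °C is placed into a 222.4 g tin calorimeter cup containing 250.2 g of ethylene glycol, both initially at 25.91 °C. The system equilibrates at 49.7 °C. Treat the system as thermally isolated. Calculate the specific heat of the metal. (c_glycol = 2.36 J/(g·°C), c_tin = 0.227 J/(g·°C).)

Net heat exchanged in the isolated system is zero:
249.6·c·(49.7 − 155.4) + 250.2·2.36·(49.7 − 25.91) + 222.4·0.227·(49.7 − 25.91) = 0
-26383 c = -15248
c = -15248/-26383 ≈ 0.578 J/(g·°C)

c ≈ 0.578 J/(g·°C)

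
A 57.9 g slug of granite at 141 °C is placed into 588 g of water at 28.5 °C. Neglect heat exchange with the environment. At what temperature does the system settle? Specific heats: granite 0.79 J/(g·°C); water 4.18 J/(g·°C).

T_f ≈ 30.6 °C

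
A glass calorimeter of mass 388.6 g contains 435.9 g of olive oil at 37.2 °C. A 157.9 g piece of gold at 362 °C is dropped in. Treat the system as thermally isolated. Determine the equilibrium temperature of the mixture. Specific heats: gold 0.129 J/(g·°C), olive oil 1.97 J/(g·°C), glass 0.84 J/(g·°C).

Net heat exchanged in the isolated system is zero:
157.9*0.129*(T − 362) + 435.9*1.97*(T − 37.2) + 388.6*0.84*(T − 37.2) = 0
20.37(T − 362) + 858.72(T − 37.2) + 326.42(T − 37.2) = 0
(20.37 + 858.72 + 326.42) T = 20.37*362 + 858.72*37.2 + 326.42*37.2
T ≈ 42.69 °C

T_f ≈ 42.7 °C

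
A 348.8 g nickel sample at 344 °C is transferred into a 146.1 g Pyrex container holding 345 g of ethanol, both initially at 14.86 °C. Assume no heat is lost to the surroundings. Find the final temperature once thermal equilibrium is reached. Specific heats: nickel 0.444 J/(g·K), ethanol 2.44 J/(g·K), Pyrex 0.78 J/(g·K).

T_f ≈ 60.8 °C

Conservation of energy gives ΣQ = 0:
348.8×0.444×(T − 344) + 345×2.44×(T − 14.86) + 146.1×0.78×(T − 14.86) = 0
154.87(T − 344) + 841.8(T − 14.86) + 113.96(T − 14.86) = 0
(154.87 + 841.8 + 113.96) T = 154.87×344 + 841.8×14.86 + 113.96×14.86
T = 67477/1110.6 ≈ 60.76 °C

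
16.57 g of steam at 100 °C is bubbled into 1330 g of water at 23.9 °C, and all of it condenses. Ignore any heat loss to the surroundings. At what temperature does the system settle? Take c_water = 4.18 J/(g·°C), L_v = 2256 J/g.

T_f ≈ 31.5 °C

Let T be the final temperature. ΣQ_i = 0:
steam→water at 100 °C releases m L_v = 16.57×2256 = 37382
  condensate cools 100→T: 16.57×4.18×(T − 100) = 69.26(T − 100)
  original water: 5559.4(T − 23.9)
5628.7 T = 37382 + 6926.3 + 132870 = 177178
T ≈ 31.48 °C (< 100 °C, so full condensation is consistent).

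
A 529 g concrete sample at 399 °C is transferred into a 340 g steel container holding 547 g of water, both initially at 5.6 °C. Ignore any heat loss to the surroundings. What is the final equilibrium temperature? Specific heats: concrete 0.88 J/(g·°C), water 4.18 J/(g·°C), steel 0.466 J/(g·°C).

T_f ≈ 68.5 °C

Heat gained plus heat lost sum to zero:
529*0.88*(T − 399) + 547*4.18*(T − 5.6) + 340*0.466*(T − 5.6) = 0
(465.52 + 2286.5 + 158.44) T = 465.52*399 + 2286.5*5.6 + 158.44*5.6
T = 199434 / 2910.4 = 68.5 °C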